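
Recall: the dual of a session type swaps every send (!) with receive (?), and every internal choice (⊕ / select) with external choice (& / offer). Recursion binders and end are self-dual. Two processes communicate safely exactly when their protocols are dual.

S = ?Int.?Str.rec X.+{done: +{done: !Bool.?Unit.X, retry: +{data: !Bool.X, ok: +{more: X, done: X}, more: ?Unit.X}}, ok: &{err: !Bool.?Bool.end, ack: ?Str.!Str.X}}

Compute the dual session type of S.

?Int = !Int
  ?Str = !Str
    rec X = rec X  (binder kept)
      +{done,ok} = &{done,ok}  (internal→external)
        case done:
          +{done,retry} = &{done,retry}  (internal→external)
            case done:
              !Bool = ?Bool
                ?Unit = !Unit
                  X ↦ X
            case retry:
              +{data,ok,more} = &{data,ok,more}  (internal→external)
                case data:
                  !Bool = ?Bool
                    X ↦ X
                case ok:
                  +{more,done} = &{more,done}  (internal→external)
                    case more:
                      X ↦ X
                    case done:
                      X ↦ X
                case more:
                  ?Unit = !Unit
                    X ↦ X
        case ok:
          &{err,ack} = +{err,ack}  (external→internal)
            case err:
              !Bool = ?Bool
                ?Bool = !Bool
                  end ↦ end
            case ack:
              ?Str = !Str
                !Str = ?Str
                  X ↦ X

!Int.!Str.rec X.&{done: &{done: ?Bool.!Unit.X, retry: &{data: ?Bool.X, ok: &{more: X, done: X}, more: !Unit.X}}, ok: +{err: ?Bool.!Bool.end, ack: !Str.?Str.X}}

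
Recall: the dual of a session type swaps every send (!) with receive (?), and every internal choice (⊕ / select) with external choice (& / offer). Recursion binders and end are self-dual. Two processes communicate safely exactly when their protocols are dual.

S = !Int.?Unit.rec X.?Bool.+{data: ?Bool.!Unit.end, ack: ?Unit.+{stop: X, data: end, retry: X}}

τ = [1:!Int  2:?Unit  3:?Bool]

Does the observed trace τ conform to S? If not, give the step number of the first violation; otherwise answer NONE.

[1] !Int  ✓  state: ?Unit.rec X.…
[2] ?Unit  ✓  state: rec X.…
[3] ?Bool  ✓  state: +{data: ?Bool.!Unit.end, ack: ?Unit.+{stop: rec X.…, data: end, retry: rec X.…}}
all 3 steps conform

NONE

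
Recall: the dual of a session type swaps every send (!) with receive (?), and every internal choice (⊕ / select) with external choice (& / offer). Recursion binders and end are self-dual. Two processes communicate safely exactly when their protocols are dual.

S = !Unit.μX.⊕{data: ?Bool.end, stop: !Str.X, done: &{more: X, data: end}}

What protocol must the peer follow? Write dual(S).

!Unit → ?Unit
  μX → μX  (rec unchanged)
    ⊕{data,stop,done} → &{data,stop,done}  (internal→external)
      case data:
        ?Bool → !Bool
          dual(end) = end
      case stop:
        !Str → ?Str
          dual(X) = X
      case done:
        &{more,data} → ⊕{more,data}  (external→internal)
          case more:
            dual(X) = X
          case data:
            dual(end) = end

?Unit.μX.&{data: !Bool.end, stop: ?Str.X, done: ⊕{more: X, data: end}}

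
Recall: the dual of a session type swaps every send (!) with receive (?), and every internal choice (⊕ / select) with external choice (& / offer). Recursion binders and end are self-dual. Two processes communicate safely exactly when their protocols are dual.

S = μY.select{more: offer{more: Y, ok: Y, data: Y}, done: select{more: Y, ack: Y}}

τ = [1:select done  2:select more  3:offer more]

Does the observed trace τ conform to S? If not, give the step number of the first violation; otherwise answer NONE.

3

step 1: select done  match  now at select{more: μY.…, ack: μY.…}
step 2: select more  match  now at μY.…
step 3: got offer more, protocol expects select more or select done  ✗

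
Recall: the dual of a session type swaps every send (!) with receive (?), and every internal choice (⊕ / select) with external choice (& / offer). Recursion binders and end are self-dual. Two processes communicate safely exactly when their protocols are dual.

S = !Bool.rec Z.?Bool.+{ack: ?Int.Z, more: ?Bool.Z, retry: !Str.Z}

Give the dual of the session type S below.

?Bool.rec Z.!Bool.&{ack: !Int.Z, more: !Bool.Z, retry: ?Str.Z}

!Bool ↦ ?Bool
  rec Z ↦ rec Z  (rec unchanged)
    ?Bool ↦ !Bool
      +{ack,more,retry} ↦ &{ack,more,retry}  (select→offer)
        • ack:
          ?Int ↦ !Int
            Z ↦ Z
        • more:
          ?Bool ↦ !Bool
            Z ↦ Z
        • retry:
          !Str ↦ ?Str
            Z ↦ Z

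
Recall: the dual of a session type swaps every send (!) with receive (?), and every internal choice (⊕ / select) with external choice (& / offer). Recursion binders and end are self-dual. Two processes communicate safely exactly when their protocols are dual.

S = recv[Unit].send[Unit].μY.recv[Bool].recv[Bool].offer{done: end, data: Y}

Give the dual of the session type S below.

recv[Unit] ↦ send[Unit]
  send[Unit] ↦ recv[Unit]
    μY ↦ μY  (binder kept)
      recv[Bool] ↦ send[Bool]
        recv[Bool] ↦ send[Bool]
          offer{done,data} ↦ select{done,data}  (offer→select)
            • done:
              end ↦ end
            • data:
              Y ↦ Y

send[Unit].recv[Unit].μY.send[Bool].send[Bool].select{done: end, data: Y}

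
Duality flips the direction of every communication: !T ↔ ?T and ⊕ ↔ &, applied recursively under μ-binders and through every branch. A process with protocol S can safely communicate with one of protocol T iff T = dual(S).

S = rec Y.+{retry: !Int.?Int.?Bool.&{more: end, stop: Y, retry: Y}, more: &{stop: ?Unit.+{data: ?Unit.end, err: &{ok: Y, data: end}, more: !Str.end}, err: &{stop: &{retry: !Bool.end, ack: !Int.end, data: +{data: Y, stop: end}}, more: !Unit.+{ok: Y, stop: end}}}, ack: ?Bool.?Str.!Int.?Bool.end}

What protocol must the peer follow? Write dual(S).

rec Y.&{retry: ?Int.!Int.!Bool.+{more: end, stop: Y, retry: Y}, more: +{stop: !Unit.&{data: !Unit.end, err: +{ok: Y, data: end}, more: ?Str.end}, err: +{stop: +{retry: ?Bool.end, ack: ?Int.end, data: &{data: Y, stop: end}}, more: ?Unit.&{ok: Y, stop: end}}}, ack: !Bool.!Str.?Int.!Bool.end}

rec Y ↦ rec Y  (binder kept)
  +{retry,more,ack} ↦ &{retry,more,ack}  (⊕→&)
    • retry:
      !Int ↦ ?Int
        ?Int ↦ !Int
          ?Bool ↦ !Bool
            &{more,stop,retry} ↦ +{more,stop,retry}  (&→⊕)
              • more:
                end ↦ end
              • stop:
                Y ↦ Y
              • retry:
                Y ↦ Y
    • more:
      &{stop,err} ↦ +{stop,err}  (&→⊕)
        • stop:
          ?Unit ↦ !Unit
            +{data,err,more} ↦ &{data,err,more}  (⊕→&)
              • data:
                ?Unit ↦ !Unit
                  end ↦ end
              • err:
                &{ok,data} ↦ +{ok,data}  (&→⊕)
                  • ok:
                    Y ↦ Y
                  • data:
                    end ↦ end
              • more:
                !Str ↦ ?Str
                  end ↦ end
        • err:
          &{stop,more} ↦ +{stop,more}  (&→⊕)
            • stop:
              &{retry,ack,data} ↦ +{retry,ack,data}  (&→⊕)
                • retry:
                  !Bool ↦ ?Bool
                    end ↦ end
                • ack:
                  !Int ↦ ?Int
                    end ↦ end
                • data:
                  +{data,stop} ↦ &{data,stop}  (⊕→&)
                    • data:
                      Y ↦ Y
                    • stop:
                      end ↦ end
            • more:
              !Unit ↦ ?Unit
                +{ok,stop} ↦ &{ok,stop}  (⊕→&)
                  • ok:
                    Y ↦ Y
                  • stop:
                    end ↦ end
    • ack:
      ?Bool ↦ !Bool
        ?Str ↦ !Str
          !Int ↦ ?Int
            ?Bool ↦ !Bool
              end ↦ end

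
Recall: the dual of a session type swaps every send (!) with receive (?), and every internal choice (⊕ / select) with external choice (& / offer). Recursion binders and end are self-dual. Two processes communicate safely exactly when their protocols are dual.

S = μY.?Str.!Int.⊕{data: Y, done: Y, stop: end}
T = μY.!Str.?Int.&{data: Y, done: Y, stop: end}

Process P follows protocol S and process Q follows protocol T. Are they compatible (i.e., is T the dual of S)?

YES

μY ‖ μY  match (μ self-dual)
  ?Str ‖ !Str  match
    !Int ‖ ?Int  match
      ⊕{data,done,stop} ‖ &{data,done,stop}  match same labels
        case data:
          Y ‖ Y  match
        case done:
          Y ‖ Y  match
        case stop:
          end ‖ end  match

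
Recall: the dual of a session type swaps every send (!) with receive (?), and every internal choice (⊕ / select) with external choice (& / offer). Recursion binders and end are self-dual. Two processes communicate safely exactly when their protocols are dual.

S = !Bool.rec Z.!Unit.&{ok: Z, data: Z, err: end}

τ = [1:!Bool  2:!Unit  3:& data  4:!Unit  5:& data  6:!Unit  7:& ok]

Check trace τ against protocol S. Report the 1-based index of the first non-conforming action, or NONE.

step 1: !Bool  match  cont: rec Z.…
step 2: !Unit  match  cont: &{ok: rec Z.…, data: rec Z.…, err: end}
step 3: & data  match  cont: rec Z.…
step 4: !Unit  match  cont: &{ok: rec Z.…, data: rec Z.…, err: end}
step 5: & data  match  cont: rec Z.…
step 6: !Unit  match  cont: &{ok: rec Z.…, data: rec Z.…, err: end}
step 7: & ok  match  cont: rec Z.…
τ conforms to S (length 7)

NONE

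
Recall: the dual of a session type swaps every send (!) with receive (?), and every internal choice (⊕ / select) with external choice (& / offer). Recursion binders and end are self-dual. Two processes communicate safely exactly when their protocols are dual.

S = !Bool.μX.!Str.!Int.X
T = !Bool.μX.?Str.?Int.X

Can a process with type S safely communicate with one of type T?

NO

!Bool ‖ !Bool  ✗ same direction on both sides — not dual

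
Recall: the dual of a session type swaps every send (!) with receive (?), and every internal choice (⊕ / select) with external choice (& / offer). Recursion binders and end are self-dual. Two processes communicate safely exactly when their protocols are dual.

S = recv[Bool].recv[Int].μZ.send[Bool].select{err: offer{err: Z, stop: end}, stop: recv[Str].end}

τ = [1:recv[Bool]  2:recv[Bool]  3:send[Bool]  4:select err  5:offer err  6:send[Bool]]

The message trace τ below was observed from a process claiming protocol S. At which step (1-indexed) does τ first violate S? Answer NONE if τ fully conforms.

2

step 1: recv[Bool]  ✓  residual = recv[Int].μZ.…
step 2: got recv[Bool], protocol expects recv[Int]  ✗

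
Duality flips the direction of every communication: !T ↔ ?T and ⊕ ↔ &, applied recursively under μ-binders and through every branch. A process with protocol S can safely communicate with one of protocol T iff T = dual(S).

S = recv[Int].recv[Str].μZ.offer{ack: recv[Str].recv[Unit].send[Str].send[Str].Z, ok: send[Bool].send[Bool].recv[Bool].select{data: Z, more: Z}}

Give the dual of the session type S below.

recv[Int] → send[Int]
  recv[Str] → send[Str]
    μZ → μZ  (rec unchanged)
      offer{ack,ok} → select{ack,ok}  (external→internal)
        • ack:
          recv[Str] → send[Str]
            recv[Unit] → send[Unit]
              send[Str] → recv[Str]
                send[Str] → recv[Str]
                  dual(Z) = Z
        • ok:
          send[Bool] → recv[Bool]
            send[Bool] → recv[Bool]
              recv[Bool] → send[Bool]
                select{data,more} → offer{data,more}  (internal→external)
                  • data:
                    dual(Z) = Z
                  • more:
                    dual(Z) = Z

send[Int].send[Str].μZ.select{ack: send[Str].send[Unit].recv[Str].recv[Str].Z, ok: recv[Bool].recv[Bool].send[Bool].offer{data: Z, more: Z}}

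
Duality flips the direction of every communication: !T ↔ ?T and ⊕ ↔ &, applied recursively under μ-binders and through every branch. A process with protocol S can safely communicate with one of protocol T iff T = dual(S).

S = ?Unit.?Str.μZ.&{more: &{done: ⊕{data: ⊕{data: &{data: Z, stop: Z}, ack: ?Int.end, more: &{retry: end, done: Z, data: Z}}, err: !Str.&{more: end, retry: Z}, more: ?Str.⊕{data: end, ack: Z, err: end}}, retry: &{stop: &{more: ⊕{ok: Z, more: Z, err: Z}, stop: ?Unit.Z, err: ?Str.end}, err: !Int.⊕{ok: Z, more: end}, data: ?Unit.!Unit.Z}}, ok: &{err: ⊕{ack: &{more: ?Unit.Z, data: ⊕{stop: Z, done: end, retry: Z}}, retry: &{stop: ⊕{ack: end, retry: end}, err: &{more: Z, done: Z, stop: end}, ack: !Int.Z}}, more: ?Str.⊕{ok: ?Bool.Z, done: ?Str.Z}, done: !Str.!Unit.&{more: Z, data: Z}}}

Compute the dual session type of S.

!Unit.!Str.μZ.⊕{more: ⊕{done: &{data: &{data: ⊕{data: Z, stop: Z}, ack: !Int.end, more: ⊕{retry: end, done: Z, data: Z}}, err: ?Str.⊕{more: end, retry: Z}, more: !Str.&{data: end, ack: Z, err: end}}, retry: ⊕{stop: ⊕{more: &{ok: Z, more: Z, err: Z}, stop: !Unit.Z, err: !Str.end}, err: ?Int.&{ok: Z, more: end}, data: !Unit.?Unit.Z}}, ok: ⊕{err: &{ack: ⊕{more: !Unit.Z, data: &{stop: Z, done: end, retry: Z}}, retry: ⊕{stop: &{ack: end, retry: end}, err: ⊕{more: Z, done: Z, stop: end}, ack: ?Int.Z}}, more: !Str.&{ok: !Bool.Z, done: !Str.Z}, done: ?Str.?Unit.⊕{more: Z, data: Z}}}

?Unit ↦ !Unit
  ?Str ↦ !Str
    μZ ↦ μZ  (binder kept)
      &{more,ok} ↦ ⊕{more,ok}  (offer→select)
        [more]
          &{done,retry} ↦ ⊕{done,retry}  (offer→select)
            [done]
              ⊕{data,err,more} ↦ &{data,err,more}  (select→offer)
                [data]
                  ⊕{data,ack,more} ↦ &{data,ack,more}  (select→offer)
                    [data]
                      &{data,stop} ↦ ⊕{data,stop}  (offer→select)
                        [data]
                          Z self-dual
                        [stop]
                          Z self-dual
                    [ack]
                      ?Int ↦ !Int
                        end self-dual
                    [more]
                      &{retry,done,data} ↦ ⊕{retry,done,data}  (offer→select)
                        [retry]
                          end self-dual
                        [done]
                          Z self-dual
                        [data]
                          Z self-dual
                [err]
                  !Str ↦ ?Str
                    &{more,retry} ↦ ⊕{more,retry}  (offer→select)
                      [more]
                        end self-dual
                      [retry]
                        Z self-dual
                [more]
                  ?Str ↦ !Str
                    ⊕{data,ack,err} ↦ &{data,ack,err}  (select→offer)
                      [data]
                        end self-dual
                      [ack]
                        Z self-dual
                      [err]
                        end self-dual
            [retry]
              &{stop,err,data} ↦ ⊕{stop,err,data}  (offer→select)
                [stop]
                  &{more,stop,err} ↦ ⊕{more,stop,err}  (offer→select)
                    [more]
                      ⊕{ok,more,err} ↦ &{ok,more,err}  (select→offer)
                        [ok]
                          Z self-dual
                        [more]
                          Z self-dual
                        [err]
                          Z self-dual
                    [stop]
                      ?Unit ↦ !Unit
                        Z self-dual
                    [err]
                      ?Str ↦ !Str
                        end self-dual
                [err]
                  !Int ↦ ?Int
                    ⊕{ok,more} ↦ &{ok,more}  (select→offer)
                      [ok]
                        Z self-dual
                      [more]
                        end self-dual
                [data]
                  ?Unit ↦ !Unit
                    !Unit ↦ ?Unit
                      Z self-dual
        [ok]
          &{err,more,done} ↦ ⊕{err,more,done}  (offer→select)
            [err]
              ⊕{ack,retry} ↦ &{ack,retry}  (select→offer)
                [ack]
                  &{more,data} ↦ ⊕{more,data}  (offer→select)
                    [more]
                      ?Unit ↦ !Unit
                        Z self-dual
                    [data]
                      ⊕{stop,done,retry} ↦ &{stop,done,retry}  (select→offer)
                        [stop]
                          Z self-dual
                        [done]
                          end self-dual
                        [retry]
                          Z self-dual
                [retry]
                  &{stop,err,ack} ↦ ⊕{stop,err,ack}  (offer→select)
                    [stop]
                      ⊕{ack,retry} ↦ &{ack,retry}  (select→offer)
                        [ack]
                          end self-dual
                        [retry]
                          end self-dual
                    [err]
                      &{more,done,stop} ↦ ⊕{more,done,stop}  (offer→select)
                        [more]
                          Z self-dual
                        [done]
                          Z self-dual
                        [stop]
                          end self-dual
                    [ack]
                      !Int ↦ ?Int
                        Z self-dual
            [more]
              ?Str ↦ !Str
                ⊕{ok,done} ↦ &{ok,done}  (select→offer)
                  [ok]
                    ?Bool ↦ !Bool
                      Z self-dual
                  [done]
                    ?Str ↦ !Str
                      Z self-dual
            [done]
              !Str ↦ ?Str
                !Unit ↦ ?Unit
                  &{more,data} ↦ ⊕{more,data}  (offer→select)
                    [more]
                      Z self-dual
                    [data]
                      Z self-dual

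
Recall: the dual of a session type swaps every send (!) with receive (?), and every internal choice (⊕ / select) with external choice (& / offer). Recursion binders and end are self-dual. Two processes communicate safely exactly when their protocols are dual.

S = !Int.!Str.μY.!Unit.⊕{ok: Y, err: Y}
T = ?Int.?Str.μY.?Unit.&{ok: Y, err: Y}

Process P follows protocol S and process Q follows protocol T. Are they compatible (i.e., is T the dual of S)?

YES

!Int vs ?Int  ✓
  !Str vs ?Str  ✓
    μY vs μY  ✓ (μ self-dual)
      !Unit vs ?Unit  ✓
        ⊕{ok,err} vs &{ok,err}  ✓ labels match
          case ok:
            Y vs Y  ✓
          case err:
            Y vs Y  ✓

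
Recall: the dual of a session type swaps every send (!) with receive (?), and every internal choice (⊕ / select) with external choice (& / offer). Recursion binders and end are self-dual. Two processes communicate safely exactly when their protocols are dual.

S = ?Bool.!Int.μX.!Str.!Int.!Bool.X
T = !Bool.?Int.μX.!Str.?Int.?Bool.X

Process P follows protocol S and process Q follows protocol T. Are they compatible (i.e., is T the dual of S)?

?Bool ‖ !Bool  ok
  !Int ‖ ?Int  ok
    μX ‖ μX  ok (binder kept)
      !Str ‖ !Str  ✗ same direction on both sides — not dual

NO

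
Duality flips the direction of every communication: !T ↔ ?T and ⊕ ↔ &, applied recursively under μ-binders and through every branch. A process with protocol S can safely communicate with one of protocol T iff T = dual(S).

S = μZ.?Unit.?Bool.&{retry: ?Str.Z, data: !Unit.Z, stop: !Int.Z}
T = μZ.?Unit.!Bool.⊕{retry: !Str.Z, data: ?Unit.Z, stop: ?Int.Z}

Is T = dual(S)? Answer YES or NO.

NO

μZ vs μZ  ✓ (binder kept)
  ?Unit vs ?Unit  ✗ same direction on both sides — not dual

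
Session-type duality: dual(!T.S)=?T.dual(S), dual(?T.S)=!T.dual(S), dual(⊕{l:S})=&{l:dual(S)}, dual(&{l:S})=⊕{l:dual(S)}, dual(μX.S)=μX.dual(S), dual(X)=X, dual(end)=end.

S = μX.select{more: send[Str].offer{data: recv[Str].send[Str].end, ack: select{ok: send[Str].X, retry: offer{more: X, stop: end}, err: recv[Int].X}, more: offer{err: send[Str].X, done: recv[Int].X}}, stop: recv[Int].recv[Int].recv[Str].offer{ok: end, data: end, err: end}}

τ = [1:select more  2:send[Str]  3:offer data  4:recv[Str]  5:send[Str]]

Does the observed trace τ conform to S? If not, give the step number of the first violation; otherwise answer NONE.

[1] select more  ok  state: send[Str].offer{data: recv[Str].send[Str].end, ack: select{ok: send[Str].μX.…, retry: offer{more: μX.…, stop: end}, err: recv[Int].μX.…}, more: offer{err: send[Str].μX.…, done: recv[Int].μX.…}}
[2] send[Str]  ok  state: offer{data: recv[Str].send[Str].end, ack: select{ok: send[Str].μX.…, retry: offer{more: μX.…, stop: end}, err: recv[Int].μX.…}, more: offer{err: send[Str].μX.…, done: recv[Int].μX.…}}
[3] offer data  ok  state: recv[Str].send[Str].end
[4] recv[Str]  ok  state: send[Str].end
[5] send[Str]  ok  state: end
all 5 steps conform

NONE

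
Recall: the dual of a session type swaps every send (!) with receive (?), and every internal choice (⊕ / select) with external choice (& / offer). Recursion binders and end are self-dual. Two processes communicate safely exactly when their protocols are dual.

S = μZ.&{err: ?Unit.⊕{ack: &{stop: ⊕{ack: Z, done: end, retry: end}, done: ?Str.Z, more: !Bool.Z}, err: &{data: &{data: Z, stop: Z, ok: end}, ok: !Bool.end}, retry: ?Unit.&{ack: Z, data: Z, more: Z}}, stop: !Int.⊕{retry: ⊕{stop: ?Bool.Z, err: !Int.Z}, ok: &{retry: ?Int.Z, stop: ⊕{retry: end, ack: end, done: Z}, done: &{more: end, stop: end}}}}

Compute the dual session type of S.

μZ.⊕{err: !Unit.&{ack: ⊕{stop: &{ack: Z, done: end, retry: end}, done: !Str.Z, more: ?Bool.Z}, err: ⊕{data: ⊕{data: Z, stop: Z, ok: end}, ok: ?Bool.end}, retry: !Unit.⊕{ack: Z, data: Z, more: Z}}, stop: ?Int.&{retry: &{stop: !Bool.Z, err: ?Int.Z}, ok: ⊕{retry: !Int.Z, stop: &{retry: end, ack: end, done: Z}, done: ⊕{more: end, stop: end}}}}

μZ → μZ  (binder kept)
  &{err,stop} → ⊕{err,stop}  (external→internal)
    [err]
      ?Unit → !Unit
        ⊕{ack,err,retry} → &{ack,err,retry}  (internal→external)
          [ack]
            &{stop,done,more} → ⊕{stop,done,more}  (external→internal)
              [stop]
                ⊕{ack,done,retry} → &{ack,done,retry}  (internal→external)
                  [ack]
                    Z ↦ Z
                  [done]
                    end ↦ end
                  [retry]
                    end ↦ end
              [done]
                ?Str → !Str
                  Z ↦ Z
              [more]
                !Bool → ?Bool
                  Z ↦ Z
          [err]
            &{data,ok} → ⊕{data,ok}  (external→internal)
              [data]
                &{data,stop,ok} → ⊕{data,stop,ok}  (external→internal)
                  [data]
                    Z ↦ Z
                  [stop]
                    Z ↦ Z
                  [ok]
                    end ↦ end
              [ok]
                !Bool → ?Bool
                  end ↦ end
          [retry]
            ?Unit → !Unit
              &{ack,data,more} → ⊕{ack,data,more}  (external→internal)
                [ack]
                  Z ↦ Z
                [data]
                  Z ↦ Z
                [more]
                  Z ↦ Z
    [stop]
      !Int → ?Int
        ⊕{retry,ok} → &{retry,ok}  (internal→external)
          [retry]
            ⊕{stop,err} → &{stop,err}  (internal→external)
              [stop]
                ?Bool → !Bool
                  Z ↦ Z
              [err]
                !Int → ?Int
                  Z ↦ Z
          [ok]
            &{retry,stop,done} → ⊕{retry,stop,done}  (external→internal)
              [retry]
                ?Int → !Int
                  Z ↦ Z
              [stop]
                ⊕{retry,ack,done} → &{retry,ack,done}  (internal→external)
                  [retry]
                    end ↦ end
                  [ack]
                    end ↦ end
                  [done]
                    Z ↦ Z
              [done]
                &{more,stop} → ⊕{more,stop}  (external→internal)
                  [more]
                    end ↦ end
                  [stop]
                    end ↦ end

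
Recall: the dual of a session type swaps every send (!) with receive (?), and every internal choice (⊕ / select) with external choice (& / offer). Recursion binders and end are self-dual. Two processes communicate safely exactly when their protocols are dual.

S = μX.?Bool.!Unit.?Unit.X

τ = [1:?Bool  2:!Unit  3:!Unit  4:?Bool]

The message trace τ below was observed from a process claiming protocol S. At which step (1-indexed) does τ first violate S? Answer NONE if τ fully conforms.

3

[1] ?Bool  match  now at !Unit.?Unit.μX.…
[2] !Unit  match  now at ?Unit.μX.…
[3] got !Unit, protocol expects ?Unit  ✗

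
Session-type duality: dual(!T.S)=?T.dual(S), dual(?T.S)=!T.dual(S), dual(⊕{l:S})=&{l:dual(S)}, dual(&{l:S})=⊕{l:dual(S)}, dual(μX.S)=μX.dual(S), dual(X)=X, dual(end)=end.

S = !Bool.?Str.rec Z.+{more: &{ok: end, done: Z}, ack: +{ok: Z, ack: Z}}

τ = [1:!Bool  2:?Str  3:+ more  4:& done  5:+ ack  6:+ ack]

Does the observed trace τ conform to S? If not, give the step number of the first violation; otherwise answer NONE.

NONE

[1] !Bool  match  state: ?Str.rec Z.…
[2] ?Str  match  state: rec Z.…
[3] + more  match  state: &{ok: end, done: rec Z.…}
[4] & done  match  state: rec Z.…
[5] + ack  match  state: +{ok: rec Z.…, ack: rec Z.…}
[6] + ack  match  state: rec Z.…
τ conforms to S (length 6)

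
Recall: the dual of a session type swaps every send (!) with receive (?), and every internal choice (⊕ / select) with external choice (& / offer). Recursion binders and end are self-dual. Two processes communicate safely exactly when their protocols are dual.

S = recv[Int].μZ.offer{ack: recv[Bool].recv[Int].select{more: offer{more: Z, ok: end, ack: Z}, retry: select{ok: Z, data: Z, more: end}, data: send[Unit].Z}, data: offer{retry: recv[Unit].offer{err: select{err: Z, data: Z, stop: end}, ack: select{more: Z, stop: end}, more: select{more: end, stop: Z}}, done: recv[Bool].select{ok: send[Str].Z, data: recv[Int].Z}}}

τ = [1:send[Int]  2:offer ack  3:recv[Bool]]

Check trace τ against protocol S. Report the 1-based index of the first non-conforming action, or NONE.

@1 got send[Int], protocol expects recv[Int]  ✗

1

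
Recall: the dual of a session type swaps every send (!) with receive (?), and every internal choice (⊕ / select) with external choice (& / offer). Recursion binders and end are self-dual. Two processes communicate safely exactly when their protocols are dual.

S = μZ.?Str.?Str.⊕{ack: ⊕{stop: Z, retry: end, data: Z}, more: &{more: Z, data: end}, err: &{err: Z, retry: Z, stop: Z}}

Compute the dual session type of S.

μZ.!Str.!Str.&{ack: &{stop: Z, retry: end, data: Z}, more: ⊕{more: Z, data: end}, err: ⊕{err: Z, retry: Z, stop: Z}}

μZ = μZ  (μ self-dual)
  ?Str = !Str
    ?Str = !Str
      ⊕{ack,more,err} = &{ack,more,err}  (⊕→&)
        [ack]
          ⊕{stop,retry,data} = &{stop,retry,data}  (⊕→&)
            [stop]
              Z ↦ Z
            [retry]
              end ↦ end
            [data]
              Z ↦ Z
        [more]
          &{more,data} = ⊕{more,data}  (&→⊕)
            [more]
              Z ↦ Z
            [data]
              end ↦ end
        [err]
          &{err,retry,stop} = ⊕{err,retry,stop}  (&→⊕)
            [err]
              Z ↦ Z
            [retry]
              Z ↦ Z
            [stop]
              Z ↦ Z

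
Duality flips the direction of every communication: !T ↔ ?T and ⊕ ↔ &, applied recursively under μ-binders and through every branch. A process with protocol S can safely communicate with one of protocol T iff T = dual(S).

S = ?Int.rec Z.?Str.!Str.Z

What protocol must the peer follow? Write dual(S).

?Int = !Int
  rec Z = rec Z  (μ self-dual)
    ?Str = !Str
      !Str = ?Str
        Z ↦ Z

!Int.rec Z.!Str.?Str.Z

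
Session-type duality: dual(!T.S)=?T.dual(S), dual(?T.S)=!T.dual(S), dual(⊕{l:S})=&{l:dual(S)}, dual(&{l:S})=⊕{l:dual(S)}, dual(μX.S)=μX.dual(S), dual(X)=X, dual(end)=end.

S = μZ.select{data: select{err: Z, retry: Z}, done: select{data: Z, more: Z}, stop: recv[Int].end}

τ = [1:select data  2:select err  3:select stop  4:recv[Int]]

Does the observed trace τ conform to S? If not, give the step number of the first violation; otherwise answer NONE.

step 1: select data  ok  residual = select{err: μZ.…, retry: μZ.…}
step 2: select err  ok  residual = μZ.…
step 3: select stop  ok  residual = recv[Int].end
step 4: recv[Int]  ok  residual = end
τ conforms to S (length 4)

NONE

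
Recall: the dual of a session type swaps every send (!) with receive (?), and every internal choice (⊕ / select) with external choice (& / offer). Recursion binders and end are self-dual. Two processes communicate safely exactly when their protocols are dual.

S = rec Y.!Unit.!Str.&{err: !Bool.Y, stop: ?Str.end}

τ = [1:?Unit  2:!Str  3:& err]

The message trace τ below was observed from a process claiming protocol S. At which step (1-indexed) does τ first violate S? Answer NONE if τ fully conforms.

@1 got ?Unit, protocol expects !Unit  ✗

1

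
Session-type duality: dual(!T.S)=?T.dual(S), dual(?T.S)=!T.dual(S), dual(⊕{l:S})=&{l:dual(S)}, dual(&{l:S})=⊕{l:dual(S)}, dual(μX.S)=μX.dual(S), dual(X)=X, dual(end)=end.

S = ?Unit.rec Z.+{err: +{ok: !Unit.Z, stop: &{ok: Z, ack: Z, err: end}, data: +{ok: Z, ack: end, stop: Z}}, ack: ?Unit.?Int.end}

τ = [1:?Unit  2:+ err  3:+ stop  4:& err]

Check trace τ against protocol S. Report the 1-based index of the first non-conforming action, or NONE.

[1] ?Unit  ok  residual = rec Z.…
[2] + err  ok  residual = +{ok: !Unit.rec Z.…, stop: &{ok: rec Z.…, ack: rec Z.…, err: end}, data: +{ok: rec Z.…, ack: end, stop: rec Z.…}}
[3] + stop  ok  residual = &{ok: rec Z.…, ack: rec Z.…, err: end}
[4] & err  ok  residual = end
all 4 steps conform

NONE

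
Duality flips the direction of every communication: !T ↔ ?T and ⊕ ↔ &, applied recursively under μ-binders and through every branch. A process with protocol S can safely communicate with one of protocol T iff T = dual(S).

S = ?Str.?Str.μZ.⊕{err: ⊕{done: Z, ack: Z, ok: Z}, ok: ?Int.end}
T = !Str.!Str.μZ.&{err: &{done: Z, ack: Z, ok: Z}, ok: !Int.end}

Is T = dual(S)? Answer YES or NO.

?Str vs !Str  ok
  ?Str vs !Str  ok
    μZ vs μZ  ok (binder kept)
      ⊕{err,ok} vs &{err,ok}  ok labels match
        [err]
          ⊕{done,ack,ok} vs &{done,ack,ok}  ok labels match
            [done]
              Z vs Z  ok
            [ack]
              Z vs Z  ok
            [ok]
              Z vs Z  ok
        [ok]
          ?Int vs !Int  ok
            end vs end  ok

YES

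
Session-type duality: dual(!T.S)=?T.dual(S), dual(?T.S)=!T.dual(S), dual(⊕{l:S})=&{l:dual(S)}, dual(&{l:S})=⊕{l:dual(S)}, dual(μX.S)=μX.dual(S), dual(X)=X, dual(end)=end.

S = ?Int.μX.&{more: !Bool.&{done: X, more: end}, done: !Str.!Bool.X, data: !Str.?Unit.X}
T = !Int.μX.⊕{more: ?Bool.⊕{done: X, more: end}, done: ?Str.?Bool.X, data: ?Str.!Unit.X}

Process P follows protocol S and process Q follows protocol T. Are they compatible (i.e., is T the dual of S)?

YES

?Int ‖ !Int  ok
  μX ‖ μX  ok (μ self-dual)
    &{more,done,data} ‖ ⊕{more,done,data}  ok same labels
      [more]
        !Bool ‖ ?Bool  ok
          &{done,more} ‖ ⊕{done,more}  ok same labels
            [done]
              X ‖ X  ok
            [more]
              end ‖ end  ok
      [done]
        !Str ‖ ?Str  ok
          !Bool ‖ ?Bool  ok
            X ‖ X  ok
      [data]
        !Str ‖ ?Str  ok
          ?Unit ‖ !Unit  ok
            X ‖ X  ok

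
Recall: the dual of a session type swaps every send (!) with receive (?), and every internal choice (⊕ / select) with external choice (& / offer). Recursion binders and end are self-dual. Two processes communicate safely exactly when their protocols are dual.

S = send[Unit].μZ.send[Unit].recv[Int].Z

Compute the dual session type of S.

send[Unit] ↦ recv[Unit]
  μZ ↦ μZ  (rec unchanged)
    send[Unit] ↦ recv[Unit]
      recv[Int] ↦ send[Int]
        Z ↦ Z

recv[Unit].μZ.recv[Unit].send[Int].Z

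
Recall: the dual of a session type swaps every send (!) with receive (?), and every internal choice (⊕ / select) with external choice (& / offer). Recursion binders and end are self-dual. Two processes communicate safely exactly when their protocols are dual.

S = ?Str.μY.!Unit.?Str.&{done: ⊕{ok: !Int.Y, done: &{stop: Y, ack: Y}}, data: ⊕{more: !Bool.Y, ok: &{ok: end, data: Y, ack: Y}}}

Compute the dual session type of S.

?Str = !Str
  μY = μY  (μ self-dual)
    !Unit = ?Unit
      ?Str = !Str
        &{done,data} = ⊕{done,data}  (external→internal)
          case done:
            ⊕{ok,done} = &{ok,done}  (select→offer)
              case ok:
                !Int = ?Int
                  dual(Y) = Y
              case done:
                &{stop,ack} = ⊕{stop,ack}  (external→internal)
                  case stop:
                    dual(Y) = Y
                  case ack:
                    dual(Y) = Y
          case data:
            ⊕{more,ok} = &{more,ok}  (select→offer)
              case more:
                !Bool = ?Bool
                  dual(Y) = Y
              case ok:
                &{ok,data,ack} = ⊕{ok,data,ack}  (external→internal)
                  case ok:
                    dual(end) = end
                  case data:
                    dual(Y) = Y
                  case ack:
                    dual(Y) = Y

!Str.μY.?Unit.!Str.⊕{done: &{ok: ?Int.Y, done: ⊕{stop: Y, ack: Y}}, data: &{more: ?Bool.Y, ok: ⊕{ok: end, data: Y, ack: Y}}}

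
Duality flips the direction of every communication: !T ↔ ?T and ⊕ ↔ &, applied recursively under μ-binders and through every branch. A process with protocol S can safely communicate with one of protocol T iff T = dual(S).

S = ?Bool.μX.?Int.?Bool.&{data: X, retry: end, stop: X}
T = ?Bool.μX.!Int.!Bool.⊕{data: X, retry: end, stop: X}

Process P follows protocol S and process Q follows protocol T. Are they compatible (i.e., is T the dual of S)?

?Bool | ?Bool  ✗ same direction on both sides — not dual

NO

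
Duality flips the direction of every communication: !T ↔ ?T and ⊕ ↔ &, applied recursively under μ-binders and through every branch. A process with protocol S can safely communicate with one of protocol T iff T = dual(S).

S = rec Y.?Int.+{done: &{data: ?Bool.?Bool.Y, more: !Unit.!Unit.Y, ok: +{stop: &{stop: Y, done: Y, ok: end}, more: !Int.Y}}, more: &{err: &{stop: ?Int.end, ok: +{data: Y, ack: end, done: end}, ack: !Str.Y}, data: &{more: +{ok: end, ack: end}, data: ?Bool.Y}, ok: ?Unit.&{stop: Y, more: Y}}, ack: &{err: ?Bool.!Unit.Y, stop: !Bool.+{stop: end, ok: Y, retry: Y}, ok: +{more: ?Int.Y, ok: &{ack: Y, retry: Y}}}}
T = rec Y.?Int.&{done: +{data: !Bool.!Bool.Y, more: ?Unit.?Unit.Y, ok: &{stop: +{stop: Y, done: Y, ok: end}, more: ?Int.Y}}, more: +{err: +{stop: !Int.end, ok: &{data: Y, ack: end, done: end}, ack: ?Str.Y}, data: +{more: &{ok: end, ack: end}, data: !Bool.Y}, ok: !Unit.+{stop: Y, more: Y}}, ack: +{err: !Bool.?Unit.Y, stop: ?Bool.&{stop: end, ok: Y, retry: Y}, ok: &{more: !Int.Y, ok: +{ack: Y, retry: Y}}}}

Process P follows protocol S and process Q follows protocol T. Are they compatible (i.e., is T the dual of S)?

NO

rec Y vs rec Y  ✓ (rec unchanged)
  ?Int vs ?Int  ✗ same direction on both sides — not dual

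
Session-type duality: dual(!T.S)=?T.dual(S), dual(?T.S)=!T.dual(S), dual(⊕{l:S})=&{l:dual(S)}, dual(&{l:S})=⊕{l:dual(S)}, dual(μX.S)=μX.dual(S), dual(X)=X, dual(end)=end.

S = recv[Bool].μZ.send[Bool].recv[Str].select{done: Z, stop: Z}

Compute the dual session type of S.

recv[Bool] ↦ send[Bool]
  μZ ↦ μZ  (μ self-dual)
    send[Bool] ↦ recv[Bool]
      recv[Str] ↦ send[Str]
        select{done,stop} ↦ offer{done,stop}  (⊕→&)
          case done:
            Z ↦ Z
          case stop:
            Z ↦ Z

send[Bool].μZ.recv[Bool].send[Str].offer{done: Z, stop: Z}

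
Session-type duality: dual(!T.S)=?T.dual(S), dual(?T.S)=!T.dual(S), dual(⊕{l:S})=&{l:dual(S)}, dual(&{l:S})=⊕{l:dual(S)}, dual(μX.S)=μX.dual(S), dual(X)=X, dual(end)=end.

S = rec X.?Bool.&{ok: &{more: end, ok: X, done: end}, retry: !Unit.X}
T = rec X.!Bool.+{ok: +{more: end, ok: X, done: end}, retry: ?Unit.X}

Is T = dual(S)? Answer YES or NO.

YES

rec X vs rec X  ok (μ self-dual)
  ?Bool vs !Bool  ok
    &{ok,retry} vs +{ok,retry}  ok same labels
      • ok:
        &{more,ok,done} vs +{more,ok,done}  ok same labels
          • more:
            end vs end  ok
          • ok:
            X vs X  ok
          • done:
            end vs end  ok
      • retry:
        !Unit vs ?Unit  ok
          X vs X  ok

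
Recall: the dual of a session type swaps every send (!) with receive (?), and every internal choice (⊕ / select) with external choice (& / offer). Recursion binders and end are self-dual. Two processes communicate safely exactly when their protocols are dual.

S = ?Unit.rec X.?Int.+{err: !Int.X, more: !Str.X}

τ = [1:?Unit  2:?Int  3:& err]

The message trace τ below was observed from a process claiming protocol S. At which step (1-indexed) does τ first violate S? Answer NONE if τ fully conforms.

[1] ?Unit  match  cont: rec X.…
[2] ?Int  match  cont: +{err: !Int.rec X.…, more: !Str.rec X.…}
[3] got & err, protocol expects + err or + more  ✗

3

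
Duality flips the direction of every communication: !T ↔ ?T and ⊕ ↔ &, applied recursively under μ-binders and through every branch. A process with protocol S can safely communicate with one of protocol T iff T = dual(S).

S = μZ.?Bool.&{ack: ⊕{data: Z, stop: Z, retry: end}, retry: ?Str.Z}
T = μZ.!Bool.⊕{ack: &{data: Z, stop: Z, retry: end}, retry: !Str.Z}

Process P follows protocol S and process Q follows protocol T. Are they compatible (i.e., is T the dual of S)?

μZ | μZ  ✓ (binder kept)
  ?Bool | !Bool  ✓
    &{ack,retry} | ⊕{ack,retry}  ✓ same labels
      case ack:
        ⊕{data,stop,retry} | &{data,stop,retry}  ✓ same labels
          case data:
            Z | Z  ✓
          case stop:
            Z | Z  ✓
          case retry:
            end | end  ✓
      case retry:
        ?Str | !Str  ✓
          Z | Z  ✓

YES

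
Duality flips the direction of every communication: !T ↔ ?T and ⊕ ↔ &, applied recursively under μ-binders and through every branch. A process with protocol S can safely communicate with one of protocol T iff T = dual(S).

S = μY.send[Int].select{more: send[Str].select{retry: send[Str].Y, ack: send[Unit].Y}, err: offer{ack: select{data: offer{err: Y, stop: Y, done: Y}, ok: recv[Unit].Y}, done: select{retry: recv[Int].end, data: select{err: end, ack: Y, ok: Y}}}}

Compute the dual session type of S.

μY.recv[Int].offer{more: recv[Str].offer{retry: recv[Str].Y, ack: recv[Unit].Y}, err: select{ack: offer{data: select{err: Y, stop: Y, done: Y}, ok: send[Unit].Y}, done: offer{retry: send[Int].end, data: offer{err: end, ack: Y, ok: Y}}}}

μY → μY  (binder kept)
  send[Int] → recv[Int]
    select{more,err} → offer{more,err}  (internal→external)
      case more:
        send[Str] → recv[Str]
          select{retry,ack} → offer{retry,ack}  (internal→external)
            case retry:
              send[Str] → recv[Str]
                Y self-dual
            case ack:
              send[Unit] → recv[Unit]
                Y self-dual
      case err:
        offer{ack,done} → select{ack,done}  (offer→select)
          case ack:
            select{data,ok} → offer{data,ok}  (internal→external)
              case data:
                offer{err,stop,done} → select{err,stop,done}  (offer→select)
                  case err:
                    Y self-dual
                  case stop:
                    Y self-dual
                  case done:
                    Y self-dual
              case ok:
                recv[Unit] → send[Unit]
                  Y self-dual
          case done:
            select{retry,data} → offer{retry,data}  (internal→external)
              case retry:
                recv[Int] → send[Int]
                  end self-dual
              case data:
                select{err,ack,ok} → offer{err,ack,ok}  (internal→external)
                  case err:
                    end self-dual
                  case ack:
                    Y self-dual
                  case ok:
                    Y self-dual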